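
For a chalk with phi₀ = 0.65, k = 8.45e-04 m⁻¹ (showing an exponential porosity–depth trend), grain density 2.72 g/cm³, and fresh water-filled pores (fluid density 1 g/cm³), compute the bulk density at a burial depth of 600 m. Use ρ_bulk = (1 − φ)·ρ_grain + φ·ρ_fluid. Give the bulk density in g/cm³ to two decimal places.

Working in km (1 km = 1000 m; k in km⁻¹ = k in m⁻¹ × 1000):
Porosity at depth: phi = 0.65·exp(−0.845×0.6) = 0.65×0.6023 = 0.3915
Bulk density: ρ_b = (1−phi)ρ_g + phi·ρ_f = 0.6085×2.72 + 0.3915×1
       = 1.655 + 0.391 = 2.047 g/cm³

2.05 g/cm³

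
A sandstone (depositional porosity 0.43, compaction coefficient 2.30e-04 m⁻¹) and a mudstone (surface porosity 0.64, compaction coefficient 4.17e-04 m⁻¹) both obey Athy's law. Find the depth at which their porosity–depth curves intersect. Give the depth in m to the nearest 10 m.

Working in km (1 km = 1000 m; k in km⁻¹ = k in m⁻¹ × 1000):
Set phi₀ₐ e^(−kₐZ) = phi₀ᵦ e^(−kᵦZ) ⇒ ln(phi₀ₐ/phi₀ᵦ) = (kₐ − kᵦ)·Z
Z = ln(0.43/0.64) / (0.23 − 0.417) = -0.3977 / -0.187 = 2.127 km

2130 m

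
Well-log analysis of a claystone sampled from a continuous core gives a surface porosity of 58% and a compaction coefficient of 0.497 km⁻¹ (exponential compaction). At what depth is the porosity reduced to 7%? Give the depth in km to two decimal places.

4.25 km

Invert Athy's law: z = ln(phi₀/phi) / c
z = ln(0.58/0.07) / 0.497 = ln(8.286) / 0.497 = 2.1145 / 0.497 = 4.255 km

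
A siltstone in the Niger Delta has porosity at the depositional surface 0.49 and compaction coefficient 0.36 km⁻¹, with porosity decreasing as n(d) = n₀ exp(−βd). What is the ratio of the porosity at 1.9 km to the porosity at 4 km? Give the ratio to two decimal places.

2.13

n(d₁)/n(d₂) = e^(−β·d₁)/e^(−β·d₂) = e^{β(d₂−d₁)}
= exp(0.36 × 2.1) = exp(0.756) = 2.1297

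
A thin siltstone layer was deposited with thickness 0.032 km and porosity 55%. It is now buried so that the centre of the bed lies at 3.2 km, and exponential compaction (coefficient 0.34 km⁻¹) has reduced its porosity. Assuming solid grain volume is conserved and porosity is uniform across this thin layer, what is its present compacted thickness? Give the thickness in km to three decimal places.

Porosity at 3.2 km: φ = 0.55·exp(−0.34×3.2) = 0.1853
Solid-volume conservation: h(1−φ) = h₀(1−φ₀) ⇒ h = h₀·(1−φ₀)/(1−φ)
h = 0.032 × (1 − 0.55)/(1 − 0.1853) = 0.032 × 0.5523 = 0.0177 km

0.018 km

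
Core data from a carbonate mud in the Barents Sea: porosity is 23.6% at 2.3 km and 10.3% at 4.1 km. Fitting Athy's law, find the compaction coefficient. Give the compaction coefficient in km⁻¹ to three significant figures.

Athy: n(Z) = n₀ e^(−cZ) ⇒ n₁/n₂ = e^{c(Z₂−Z₁)} ⇒ c = ln(n₁/n₂)/(Z₂−Z₁)
c = ln(0.236/0.103) / (4.1 − 2.3) = ln(2.291) / 1.8 = 0.8291 / 1.8 = 0.4606 km⁻¹

0.461 km⁻¹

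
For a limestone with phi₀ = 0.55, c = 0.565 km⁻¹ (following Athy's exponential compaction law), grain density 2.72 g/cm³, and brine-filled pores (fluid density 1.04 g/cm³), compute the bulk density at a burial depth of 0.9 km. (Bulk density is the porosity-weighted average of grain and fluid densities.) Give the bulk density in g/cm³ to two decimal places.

Porosity at depth: phi = 0.55·exp(−0.565×0.9) = 0.55×0.6014 = 0.3308
Bulk density: ρ_b = (1−phi)ρ_g + phi·ρ_f = 0.6692×2.72 + 0.3308×1.04
       = 1.820 + 0.344 = 2.164 g/cm³

2.16 g/cm³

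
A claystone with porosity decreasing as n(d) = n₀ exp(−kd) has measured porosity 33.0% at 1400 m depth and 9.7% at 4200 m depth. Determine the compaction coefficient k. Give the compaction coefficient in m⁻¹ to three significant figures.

Working in km (1 km = 1000 m; k in km⁻¹ = k in m⁻¹ × 1000):
Athy: n(d) = n₀ e^(−kd) ⇒ n₁/n₂ = e^{k(d₂−d₁)} ⇒ k = ln(n₁/n₂)/(d₂−d₁)
k = ln(0.33/0.097) / (4.2 − 1.4) = ln(3.402) / 2.8 = 1.2244 / 2.8 = 0.4373 km⁻¹

0.000437 m⁻¹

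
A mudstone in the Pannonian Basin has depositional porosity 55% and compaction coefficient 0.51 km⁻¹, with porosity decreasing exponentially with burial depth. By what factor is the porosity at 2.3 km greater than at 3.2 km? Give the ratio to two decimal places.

1.58

phi(Z₁)/phi(Z₂) = e^(−β·Z₁)/e^(−β·Z₂) = e^{β(Z₂−Z₁)}
= exp(0.51 × 0.9) = exp(0.459) = 1.5825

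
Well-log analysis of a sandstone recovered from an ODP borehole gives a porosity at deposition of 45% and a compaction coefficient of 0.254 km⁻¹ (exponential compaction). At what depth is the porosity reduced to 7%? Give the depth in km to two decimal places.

Invert Athy's law: d = ln(n₀/n) / β
d = ln(0.45/0.07) / 0.254 = ln(6.429) / 0.254 = 1.8608 / 0.254 = 7.326 km

7.33 km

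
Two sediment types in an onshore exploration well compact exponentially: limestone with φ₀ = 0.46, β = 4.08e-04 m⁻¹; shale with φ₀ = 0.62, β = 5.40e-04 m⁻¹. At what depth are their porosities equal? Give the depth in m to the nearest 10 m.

Working in km (1 km = 1000 m; β in km⁻¹ = β in m⁻¹ × 1000):
Set φ₀ₐ e^(−βₐz) = φ₀ᵦ e^(−βᵦz) ⇒ ln(φ₀ₐ/φ₀ᵦ) = (βₐ − βᵦ)·z
z = ln(0.46/0.62) / (0.408 − 0.54) = -0.2985 / -0.132 = 2.261 km

2260 m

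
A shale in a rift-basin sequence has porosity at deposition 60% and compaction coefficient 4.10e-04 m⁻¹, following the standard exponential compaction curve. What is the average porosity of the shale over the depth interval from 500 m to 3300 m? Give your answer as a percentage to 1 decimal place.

Working in km (1 km = 1000 m; c in km⁻¹ = c in m⁻¹ × 1000):
⟨phi⟩ = (1/(Z₂−Z₁)) ∫ phi₀ e^(−cZ) dZ = phi₀·(e^(−c·Z₁) − e^(−c·Z₂)) / (c·(Z₂−Z₁))
e^(−0.41×0.5) = 0.8146; e^(−0.41×3.3) = 0.2585
⟨phi⟩ = 0.6 × (0.8146 − 0.2585) / (0.41 × 2.8) = 0.6 × 0.4845 = 0.2907

29.1%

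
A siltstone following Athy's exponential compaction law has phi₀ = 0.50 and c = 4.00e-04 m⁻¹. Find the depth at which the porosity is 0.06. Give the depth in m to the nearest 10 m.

Working in km (1 km = 1000 m; c in km⁻¹ = c in m⁻¹ × 1000):
Invert Athy's law: z = ln(phi₀/phi) / c
z = ln(0.5/0.06) / 0.4 = ln(8.333) / 0.4 = 2.1203 / 0.4 = 5.301 km

5300 m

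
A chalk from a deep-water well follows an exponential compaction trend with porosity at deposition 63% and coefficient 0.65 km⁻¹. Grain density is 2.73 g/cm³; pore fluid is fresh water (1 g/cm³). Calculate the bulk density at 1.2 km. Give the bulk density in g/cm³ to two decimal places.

2.23 g/cm³

Porosity at depth: φ = 0.63·exp(−0.65×1.2) = 0.63×0.4584 = 0.2888
Bulk density: ρ_b = (1−φ)ρ_g + φ·ρ_f = 0.7112×2.73 + 0.2888×1
       = 1.942 + 0.289 = 2.230 g/cm³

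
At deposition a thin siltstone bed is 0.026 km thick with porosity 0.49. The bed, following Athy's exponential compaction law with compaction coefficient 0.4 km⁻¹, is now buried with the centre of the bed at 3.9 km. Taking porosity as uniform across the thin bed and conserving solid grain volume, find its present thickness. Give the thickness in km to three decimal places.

Porosity at 3.9 km: φ = 0.49·exp(−0.4×3.9) = 0.1030
Solid-volume conservation: h(1−φ) = h₀(1−φ₀) ⇒ h = h₀·(1−φ₀)/(1−φ)
h = 0.026 × (1 − 0.49)/(1 − 0.1030) = 0.026 × 0.5685 = 0.0148 km

0.015 km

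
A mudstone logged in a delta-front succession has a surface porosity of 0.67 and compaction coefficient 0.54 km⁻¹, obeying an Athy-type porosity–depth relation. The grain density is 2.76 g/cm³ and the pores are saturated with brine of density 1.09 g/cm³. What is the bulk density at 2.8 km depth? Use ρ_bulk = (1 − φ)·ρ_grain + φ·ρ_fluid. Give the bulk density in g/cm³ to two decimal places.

2.51 g/cm³

Porosity at depth: n = 0.67·exp(−0.54×2.8) = 0.67×0.2205 = 0.1477
Bulk density: ρ_b = (1−n)ρ_g + n·ρ_f = 0.8523×2.76 + 0.1477×1.09
       = 2.352 + 0.161 = 2.513 g/cm³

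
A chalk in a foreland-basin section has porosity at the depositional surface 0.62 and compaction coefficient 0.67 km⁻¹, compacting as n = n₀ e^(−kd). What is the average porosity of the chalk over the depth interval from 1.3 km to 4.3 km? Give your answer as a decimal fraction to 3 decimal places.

⟨n⟩ = (1/(d₂−d₁)) ∫ n₀ e^(−kd) dd = n₀·(e^(−k·d₁) − e^(−k·d₂)) / (k·(d₂−d₁))
e^(−0.67×1.3) = 0.4185; e^(−0.67×4.3) = 0.0561
⟨n⟩ = 0.62 × (0.4185 − 0.0561) / (0.67 × 3) = 0.62 × 0.1803 = 0.1118

0.112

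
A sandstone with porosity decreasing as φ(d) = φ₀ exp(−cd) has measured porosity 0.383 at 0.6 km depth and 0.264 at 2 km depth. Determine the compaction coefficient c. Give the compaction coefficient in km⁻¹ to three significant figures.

Athy: φ(d) = φ₀ e^(−cd) ⇒ φ₁/φ₂ = e^{c(d₂−d₁)} ⇒ c = ln(φ₁/φ₂)/(d₂−d₁)
c = ln(0.383/0.264) / (2 − 0.6) = ln(1.451) / 1.4 = 0.3721 / 1.4 = 0.2658 km⁻¹

0.266 km⁻¹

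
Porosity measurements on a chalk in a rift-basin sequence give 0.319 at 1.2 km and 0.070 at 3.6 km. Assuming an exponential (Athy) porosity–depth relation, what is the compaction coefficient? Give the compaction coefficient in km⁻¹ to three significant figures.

0.632 km⁻¹

Athy: φ(d) = φ₀ e^(−cd) ⇒ φ₁/φ₂ = e^{c(d₂−d₁)} ⇒ c = ln(φ₁/φ₂)/(d₂−d₁)
c = ln(0.319/0.07) / (3.6 − 1.2) = ln(4.557) / 2.4 = 1.5167 / 2.4 = 0.632 km⁻¹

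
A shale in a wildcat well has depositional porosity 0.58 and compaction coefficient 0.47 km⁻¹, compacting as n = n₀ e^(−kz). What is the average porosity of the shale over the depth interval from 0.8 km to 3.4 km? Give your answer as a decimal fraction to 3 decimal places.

⟨n⟩ = (1/(z₂−z₁)) ∫ n₀ e^(−kz) dz = n₀·(e^(−k·z₁) − e^(−k·z₂)) / (k·(z₂−z₁))
e^(−0.47×0.8) = 0.6866; e^(−0.47×3.4) = 0.2023
⟨n⟩ = 0.58 × (0.6866 − 0.2023) / (0.47 × 2.6) = 0.58 × 0.3963 = 0.2299

0.230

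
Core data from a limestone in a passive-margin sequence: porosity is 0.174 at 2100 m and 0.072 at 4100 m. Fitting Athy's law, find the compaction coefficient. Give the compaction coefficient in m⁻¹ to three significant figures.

Working in km (1 km = 1000 m; k in km⁻¹ = k in m⁻¹ × 1000):
Athy: n(Z) = n₀ e^(−kZ) ⇒ n₁/n₂ = e^{k(Z₂−Z₁)} ⇒ k = ln(n₁/n₂)/(Z₂−Z₁)
k = ln(0.174/0.072) / (4.1 − 2.1) = ln(2.417) / 2 = 0.8824 / 2 = 0.4412 km⁻¹

0.000441 m⁻¹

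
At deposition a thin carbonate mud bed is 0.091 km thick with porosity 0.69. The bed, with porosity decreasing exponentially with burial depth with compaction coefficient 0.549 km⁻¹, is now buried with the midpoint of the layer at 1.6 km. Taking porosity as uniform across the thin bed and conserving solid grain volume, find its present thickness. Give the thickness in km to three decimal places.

Porosity at 1.6 km: n = 0.69·exp(−0.549×1.6) = 0.2867
Solid-volume conservation: h(1−n) = h₀(1−n₀) ⇒ h = h₀·(1−n₀)/(1−n)
h = 0.091 × (1 − 0.69)/(1 − 0.2867) = 0.091 × 0.4346 = 0.0395 km

0.040 km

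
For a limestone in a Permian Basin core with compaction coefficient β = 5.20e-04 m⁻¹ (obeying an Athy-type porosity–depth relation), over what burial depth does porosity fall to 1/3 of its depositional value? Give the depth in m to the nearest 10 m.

2110 m

Working in km (1 km = 1000 m; β in km⁻¹ = β in m⁻¹ × 1000):
phi/phi₀ = 1/3 ⇒ exp(−β·d) = 1/3 ⇒ d = ln(3) / β
d = 1.0986 / 0.52 = 2.113 km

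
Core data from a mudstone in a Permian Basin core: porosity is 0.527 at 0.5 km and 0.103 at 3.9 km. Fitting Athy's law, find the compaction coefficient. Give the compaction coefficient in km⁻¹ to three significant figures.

Athy: φ(d) = φ₀ e^(−kd) ⇒ φ₁/φ₂ = e^{k(d₂−d₁)} ⇒ k = ln(φ₁/φ₂)/(d₂−d₁)
k = ln(0.527/0.103) / (3.9 − 0.5) = ln(5.117) / 3.4 = 1.6325 / 3.4 = 0.4801 km⁻¹

0.480 km⁻¹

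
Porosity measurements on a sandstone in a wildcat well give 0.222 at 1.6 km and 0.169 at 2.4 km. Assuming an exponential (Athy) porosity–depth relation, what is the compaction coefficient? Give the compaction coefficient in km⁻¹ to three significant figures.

Athy: n(z) = n₀ e^(−βz) ⇒ n₁/n₂ = e^{β(z₂−z₁)} ⇒ β = ln(n₁/n₂)/(z₂−z₁)
β = ln(0.222/0.169) / (2.4 − 1.6) = ln(1.314) / 0.8 = 0.2728 / 0.8 = 0.341 km⁻¹

0.341 km⁻¹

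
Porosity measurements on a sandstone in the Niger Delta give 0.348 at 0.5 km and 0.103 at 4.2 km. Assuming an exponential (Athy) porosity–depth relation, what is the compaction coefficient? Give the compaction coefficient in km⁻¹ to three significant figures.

Athy: φ(Z) = φ₀ e^(−kZ) ⇒ φ₁/φ₂ = e^{k(Z₂−Z₁)} ⇒ k = ln(φ₁/φ₂)/(Z₂−Z₁)
k = ln(0.348/0.103) / (4.2 − 0.5) = ln(3.379) / 3.7 = 1.2175 / 3.7 = 0.329 km⁻¹

0.329 km⁻¹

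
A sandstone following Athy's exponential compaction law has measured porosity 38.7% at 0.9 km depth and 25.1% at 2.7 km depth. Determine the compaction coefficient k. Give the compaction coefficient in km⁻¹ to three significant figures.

Athy: n(d) = n₀ e^(−kd) ⇒ n₁/n₂ = e^{k(d₂−d₁)} ⇒ k = ln(n₁/n₂)/(d₂−d₁)
k = ln(0.387/0.251) / (2.7 − 0.9) = ln(1.542) / 1.8 = 0.4330 / 1.8 = 0.2405 km⁻¹

0.241 km⁻¹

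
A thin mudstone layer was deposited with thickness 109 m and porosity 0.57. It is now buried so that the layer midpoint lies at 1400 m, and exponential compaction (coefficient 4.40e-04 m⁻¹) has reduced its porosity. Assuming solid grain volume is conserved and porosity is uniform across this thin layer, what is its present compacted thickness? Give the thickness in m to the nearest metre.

68 m

Working in km (1 km = 1000 m; β in km⁻¹ = β in m⁻¹ × 1000):
Porosity at 1.4 km: phi = 0.57·exp(−0.44×1.4) = 0.3079
Solid-volume conservation: h(1−phi) = h₀(1−phi₀) ⇒ h = h₀·(1−phi₀)/(1−phi)
h = 0.109 × (1 − 0.57)/(1 − 0.3079) = 0.109 × 0.6213 = 0.0677 km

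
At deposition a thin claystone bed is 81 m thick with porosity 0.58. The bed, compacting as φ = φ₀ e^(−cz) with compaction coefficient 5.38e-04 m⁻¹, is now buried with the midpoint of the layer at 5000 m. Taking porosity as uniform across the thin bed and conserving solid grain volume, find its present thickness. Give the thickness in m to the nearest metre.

Working in km (1 km = 1000 m; c in km⁻¹ = c in m⁻¹ × 1000):
Porosity at 5 km: φ = 0.58·exp(−0.538×5) = 0.0394
Solid-volume conservation: h(1−φ) = h₀(1−φ₀) ⇒ h = h₀·(1−φ₀)/(1−φ)
h = 0.081 × (1 − 0.58)/(1 − 0.0394) = 0.081 × 0.4372 = 0.0354 km

35 m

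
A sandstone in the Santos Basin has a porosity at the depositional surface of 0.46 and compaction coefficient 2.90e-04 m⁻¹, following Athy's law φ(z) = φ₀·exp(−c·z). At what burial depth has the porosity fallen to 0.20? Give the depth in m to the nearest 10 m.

Working in km (1 km = 1000 m; c in km⁻¹ = c in m⁻¹ × 1000):
Invert Athy's law: z = ln(φ₀/φ) / c
z = ln(0.46/0.2) / 0.29 = ln(2.3) / 0.29 = 0.8329 / 0.29 = 2.872 km

2870 m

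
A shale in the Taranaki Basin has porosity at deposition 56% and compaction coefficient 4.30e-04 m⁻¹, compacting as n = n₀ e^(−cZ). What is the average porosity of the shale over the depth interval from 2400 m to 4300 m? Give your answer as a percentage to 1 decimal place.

13.6%

Working in km (1 km = 1000 m; c in km⁻¹ = c in m⁻¹ × 1000):
⟨n⟩ = (1/(Z₂−Z₁)) ∫ n₀ e^(−cZ) dZ = n₀·(e^(−c·Z₁) − e^(−c·Z₂)) / (c·(Z₂−Z₁))
e^(−0.43×2.4) = 0.3563; e^(−0.43×4.3) = 0.1574
⟨n⟩ = 0.56 × (0.3563 − 0.1574) / (0.43 × 1.9) = 0.56 × 0.2435 = 0.1363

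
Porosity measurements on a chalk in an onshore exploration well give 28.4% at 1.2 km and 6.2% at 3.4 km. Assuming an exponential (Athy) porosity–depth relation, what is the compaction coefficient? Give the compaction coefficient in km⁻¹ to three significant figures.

0.692 km⁻¹

Athy: phi(z) = phi₀ e^(−kz) ⇒ phi₁/phi₂ = e^{k(z₂−z₁)} ⇒ k = ln(phi₁/phi₂)/(z₂−z₁)
k = ln(0.284/0.062) / (3.4 − 1.2) = ln(4.581) / 2.2 = 1.5218 / 2.2 = 0.6917 km⁻¹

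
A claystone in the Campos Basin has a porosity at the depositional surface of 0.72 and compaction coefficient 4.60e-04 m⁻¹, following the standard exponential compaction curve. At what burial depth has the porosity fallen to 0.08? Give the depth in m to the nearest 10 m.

Working in km (1 km = 1000 m; c in km⁻¹ = c in m⁻¹ × 1000):
Invert Athy's law: Z = ln(n₀/n) / c
Z = ln(0.72/0.08) / 0.46 = ln(9) / 0.46 = 2.1972 / 0.46 = 4.777 km

4780 m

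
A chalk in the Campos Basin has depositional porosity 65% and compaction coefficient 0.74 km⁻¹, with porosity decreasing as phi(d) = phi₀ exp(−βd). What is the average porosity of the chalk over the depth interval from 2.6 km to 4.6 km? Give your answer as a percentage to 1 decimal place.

5.0%

⟨phi⟩ = (1/(d₂−d₁)) ∫ phi₀ e^(−βd) dd = phi₀·(e^(−β·d₁) − e^(−β·d₂)) / (β·(d₂−d₁))
e^(−0.74×2.6) = 0.1460; e^(−0.74×4.6) = 0.0332
⟨phi⟩ = 0.65 × (0.1460 − 0.0332) / (0.74 × 2) = 0.65 × 0.0762 = 0.0495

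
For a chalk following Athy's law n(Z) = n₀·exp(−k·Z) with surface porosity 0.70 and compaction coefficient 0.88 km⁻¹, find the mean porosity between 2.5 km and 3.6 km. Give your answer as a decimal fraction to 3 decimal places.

0.050

⟨n⟩ = (1/(Z₂−Z₁)) ∫ n₀ e^(−kZ) dZ = n₀·(e^(−k·Z₁) − e^(−k·Z₂)) / (k·(Z₂−Z₁))
e^(−0.88×2.5) = 0.1108; e^(−0.88×3.6) = 0.0421
⟨n⟩ = 0.7 × (0.1108 − 0.0421) / (0.88 × 1.1) = 0.7 × 0.0710 = 0.0497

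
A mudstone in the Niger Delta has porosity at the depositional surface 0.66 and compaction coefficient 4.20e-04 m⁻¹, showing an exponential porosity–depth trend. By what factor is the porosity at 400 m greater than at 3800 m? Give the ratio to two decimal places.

4.17

Working in km (1 km = 1000 m; k in km⁻¹ = k in m⁻¹ × 1000):
n(d₁)/n(d₂) = e^(−k·d₁)/e^(−k·d₂) = e^{k(d₂−d₁)}
= exp(0.42 × 3.4) = exp(1.428) = 4.1704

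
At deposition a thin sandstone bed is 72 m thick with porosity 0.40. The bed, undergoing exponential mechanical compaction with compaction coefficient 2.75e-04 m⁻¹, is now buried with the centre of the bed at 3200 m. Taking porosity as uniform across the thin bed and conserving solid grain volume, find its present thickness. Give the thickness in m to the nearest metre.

Working in km (1 km = 1000 m; c in km⁻¹ = c in m⁻¹ × 1000):
Porosity at 3.2 km: n = 0.4·exp(−0.275×3.2) = 0.1659
Solid-volume conservation: h(1−n) = h₀(1−n₀) ⇒ h = h₀·(1−n₀)/(1−n)
h = 0.072 × (1 − 0.4)/(1 − 0.1659) = 0.072 × 0.7193 = 0.0518 km

52 m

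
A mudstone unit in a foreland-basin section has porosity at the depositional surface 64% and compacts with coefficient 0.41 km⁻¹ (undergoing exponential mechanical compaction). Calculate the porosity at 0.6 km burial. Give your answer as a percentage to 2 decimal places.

phi = phi₀·exp(−k·Z) = 0.64 × exp(−0.41 × 0.6) = 0.64 × exp(−0.246)
  = 0.64 × 0.7819 = 0.5004

50.04%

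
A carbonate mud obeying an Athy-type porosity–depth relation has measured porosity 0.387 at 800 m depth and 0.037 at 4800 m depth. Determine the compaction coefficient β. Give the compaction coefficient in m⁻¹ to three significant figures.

Working in km (1 km = 1000 m; β in km⁻¹ = β in m⁻¹ × 1000):
Athy: n(Z) = n₀ e^(−βZ) ⇒ n₁/n₂ = e^{β(Z₂−Z₁)} ⇒ β = ln(n₁/n₂)/(Z₂−Z₁)
β = ln(0.387/0.037) / (4.8 − 0.8) = ln(10.46) / 4 = 2.3475 / 4 = 0.5869 km⁻¹

0.000587 m⁻¹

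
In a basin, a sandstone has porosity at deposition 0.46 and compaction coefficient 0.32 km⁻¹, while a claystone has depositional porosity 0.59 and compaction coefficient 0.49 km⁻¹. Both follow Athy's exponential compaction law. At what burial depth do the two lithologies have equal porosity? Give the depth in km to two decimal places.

Set φ₀ₐ e^(−βₐZ) = φ₀ᵦ e^(−βᵦZ) ⇒ ln(φ₀ₐ/φ₀ᵦ) = (βₐ − βᵦ)·Z
Z = ln(0.46/0.59) / (0.32 − 0.49) = -0.2489 / -0.17 = 1.464 km

1.46 km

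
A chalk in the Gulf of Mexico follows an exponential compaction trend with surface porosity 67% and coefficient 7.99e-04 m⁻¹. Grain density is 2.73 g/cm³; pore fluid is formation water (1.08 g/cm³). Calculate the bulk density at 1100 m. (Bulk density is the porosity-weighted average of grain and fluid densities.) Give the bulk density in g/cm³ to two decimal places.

2.27 g/cm³

Working in km (1 km = 1000 m; c in km⁻¹ = c in m⁻¹ × 1000):
Porosity at depth: φ = 0.67·exp(−0.799×1.1) = 0.67×0.4152 = 0.2782
Bulk density: ρ_b = (1−φ)ρ_g + φ·ρ_f = 0.7218×2.73 + 0.2782×1.08
       = 1.970 + 0.300 = 2.271 g/cm³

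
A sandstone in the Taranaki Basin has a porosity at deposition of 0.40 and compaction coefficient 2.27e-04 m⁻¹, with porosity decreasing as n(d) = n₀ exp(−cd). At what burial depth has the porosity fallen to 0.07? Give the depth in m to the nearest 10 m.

Working in km (1 km = 1000 m; c in km⁻¹ = c in m⁻¹ × 1000):
Invert Athy's law: d = ln(n₀/n) / c
d = ln(0.4/0.07) / 0.227 = ln(5.714) / 0.227 = 1.7430 / 0.227 = 7.678 km

7680 m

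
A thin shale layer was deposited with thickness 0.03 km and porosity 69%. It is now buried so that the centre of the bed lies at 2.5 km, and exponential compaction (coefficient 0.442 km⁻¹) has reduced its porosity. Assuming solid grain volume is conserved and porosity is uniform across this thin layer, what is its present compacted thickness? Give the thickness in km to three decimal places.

Porosity at 2.5 km: φ = 0.69·exp(−0.442×2.5) = 0.2285
Solid-volume conservation: h(1−φ) = h₀(1−φ₀) ⇒ h = h₀·(1−φ₀)/(1−φ)
h = 0.03 × (1 − 0.69)/(1 − 0.2285) = 0.03 × 0.4018 = 0.0121 km

0.012 km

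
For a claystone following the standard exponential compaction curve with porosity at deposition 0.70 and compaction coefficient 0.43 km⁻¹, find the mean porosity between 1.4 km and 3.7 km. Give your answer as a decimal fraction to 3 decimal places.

⟨phi⟩ = (1/(Z₂−Z₁)) ∫ phi₀ e^(−kZ) dZ = phi₀·(e^(−k·Z₁) − e^(−k·Z₂)) / (k·(Z₂−Z₁))
e^(−0.43×1.4) = 0.5477; e^(−0.43×3.7) = 0.2037
⟨phi⟩ = 0.7 × (0.5477 − 0.2037) / (0.43 × 2.3) = 0.7 × 0.3478 = 0.2435

0.243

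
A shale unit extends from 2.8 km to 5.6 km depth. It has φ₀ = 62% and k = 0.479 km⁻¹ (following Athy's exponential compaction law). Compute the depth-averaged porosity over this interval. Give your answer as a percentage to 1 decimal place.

8.9%

⟨φ⟩ = (1/(z₂−z₁)) ∫ φ₀ e^(−kz) dz = φ₀·(e^(−k·z₁) − e^(−k·z₂)) / (k·(z₂−z₁))
e^(−0.479×2.8) = 0.2615; e^(−0.479×5.6) = 0.0684
⟨φ⟩ = 0.62 × (0.2615 − 0.0684) / (0.479 × 2.8) = 0.62 × 0.1440 = 0.0893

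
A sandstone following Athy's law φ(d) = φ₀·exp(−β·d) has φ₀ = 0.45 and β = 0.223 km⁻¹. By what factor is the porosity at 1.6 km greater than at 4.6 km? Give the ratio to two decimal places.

1.95

φ(d₁)/φ(d₂) = e^(−β·d₁)/e^(−β·d₂) = e^{β(d₂−d₁)}
= exp(0.223 × 3) = exp(0.669) = 1.9523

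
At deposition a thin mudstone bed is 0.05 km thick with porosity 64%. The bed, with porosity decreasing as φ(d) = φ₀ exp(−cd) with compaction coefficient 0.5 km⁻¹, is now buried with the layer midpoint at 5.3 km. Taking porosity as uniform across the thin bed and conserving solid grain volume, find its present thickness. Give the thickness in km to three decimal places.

0.019 km

Porosity at 5.3 km: φ = 0.64·exp(−0.5×5.3) = 0.0452
Solid-volume conservation: h(1−φ) = h₀(1−φ₀) ⇒ h = h₀·(1−φ₀)/(1−φ)
h = 0.05 × (1 − 0.64)/(1 − 0.0452) = 0.05 × 0.3770 = 0.0189 km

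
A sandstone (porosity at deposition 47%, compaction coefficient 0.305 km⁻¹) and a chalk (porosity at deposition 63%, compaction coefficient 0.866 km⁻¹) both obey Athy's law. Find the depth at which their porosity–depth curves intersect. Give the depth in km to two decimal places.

0.52 km

Set φ₀ₐ e^(−βₐZ) = φ₀ᵦ e^(−βᵦZ) ⇒ ln(φ₀ₐ/φ₀ᵦ) = (βₐ − βᵦ)·Z
Z = ln(0.47/0.63) / (0.305 − 0.866) = -0.2930 / -0.561 = 0.522 km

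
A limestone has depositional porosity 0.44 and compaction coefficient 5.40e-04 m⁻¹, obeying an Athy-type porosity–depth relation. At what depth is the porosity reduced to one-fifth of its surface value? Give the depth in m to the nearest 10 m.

2980 m

Working in km (1 km = 1000 m; β in km⁻¹ = β in m⁻¹ × 1000):
n/n₀ = 1/5 ⇒ exp(−β·z) = 1/5 ⇒ z = ln(5) / β
z = 1.6094 / 0.54 = 2.980 km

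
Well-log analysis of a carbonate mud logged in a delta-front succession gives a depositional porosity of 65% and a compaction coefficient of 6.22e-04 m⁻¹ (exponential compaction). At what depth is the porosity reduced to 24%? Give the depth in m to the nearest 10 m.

Working in km (1 km = 1000 m; c in km⁻¹ = c in m⁻¹ × 1000):
Invert Athy's law: Z = ln(φ₀/φ) / c
Z = ln(0.65/0.24) / 0.622 = ln(2.708) / 0.622 = 0.9963 / 0.622 = 1.602 km

1600 m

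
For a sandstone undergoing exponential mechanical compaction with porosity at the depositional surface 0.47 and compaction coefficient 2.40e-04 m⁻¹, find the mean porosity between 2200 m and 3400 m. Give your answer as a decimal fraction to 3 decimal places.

0.241

Working in km (1 km = 1000 m; c in km⁻¹ = c in m⁻¹ × 1000):
⟨phi⟩ = (1/(z₂−z₁)) ∫ phi₀ e^(−cz) dz = phi₀·(e^(−c·z₁) − e^(−c·z₂)) / (c·(z₂−z₁))
e^(−0.24×2.2) = 0.5898; e^(−0.24×3.4) = 0.4422
⟨phi⟩ = 0.47 × (0.5898 − 0.4422) / (0.24 × 1.2) = 0.47 × 0.5125 = 0.2409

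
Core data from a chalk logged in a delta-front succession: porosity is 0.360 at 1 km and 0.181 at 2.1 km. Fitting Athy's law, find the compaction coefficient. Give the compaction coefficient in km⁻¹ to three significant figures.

0.625 km⁻¹

Athy: phi(Z) = phi₀ e^(−βZ) ⇒ phi₁/phi₂ = e^{β(Z₂−Z₁)} ⇒ β = ln(phi₁/phi₂)/(Z₂−Z₁)
β = ln(0.36/0.181) / (2.1 − 1) = ln(1.989) / 1.1 = 0.6876 / 1.1 = 0.6251 km⁻¹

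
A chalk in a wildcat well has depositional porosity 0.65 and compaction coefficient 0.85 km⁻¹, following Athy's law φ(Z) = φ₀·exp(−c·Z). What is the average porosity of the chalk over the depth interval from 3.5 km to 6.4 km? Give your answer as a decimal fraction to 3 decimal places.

0.012

⟨φ⟩ = (1/(Z₂−Z₁)) ∫ φ₀ e^(−cZ) dZ = φ₀·(e^(−c·Z₁) − e^(−c·Z₂)) / (c·(Z₂−Z₁))
e^(−0.85×3.5) = 0.0510; e^(−0.85×6.4) = 0.0043
⟨φ⟩ = 0.65 × (0.0510 − 0.0043) / (0.85 × 2.9) = 0.65 × 0.0189 = 0.0123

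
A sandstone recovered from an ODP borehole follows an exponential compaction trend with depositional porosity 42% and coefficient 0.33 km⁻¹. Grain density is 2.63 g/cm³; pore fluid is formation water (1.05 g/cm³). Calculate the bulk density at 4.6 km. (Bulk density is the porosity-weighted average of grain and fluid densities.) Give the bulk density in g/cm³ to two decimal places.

Porosity at depth: n = 0.42·exp(−0.33×4.6) = 0.42×0.2191 = 0.0920
Bulk density: ρ_b = (1−n)ρ_g + n·ρ_f = 0.9080×2.63 + 0.0920×1.05
       = 2.388 + 0.097 = 2.485 g/cm³

2.48 g/cm³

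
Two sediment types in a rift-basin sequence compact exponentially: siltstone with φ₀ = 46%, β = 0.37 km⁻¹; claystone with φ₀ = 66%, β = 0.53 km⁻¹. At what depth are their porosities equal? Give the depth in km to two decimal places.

Set φ₀ₐ e^(−βₐz) = φ₀ᵦ e^(−βᵦz) ⇒ ln(φ₀ₐ/φ₀ᵦ) = (βₐ − βᵦ)·z
z = ln(0.46/0.66) / (0.37 − 0.53) = -0.3610 / -0.16 = 2.256 km

2.26 km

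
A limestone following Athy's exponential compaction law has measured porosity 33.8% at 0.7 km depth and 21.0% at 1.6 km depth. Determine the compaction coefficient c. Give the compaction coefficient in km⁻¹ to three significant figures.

Athy: φ(d) = φ₀ e^(−cd) ⇒ φ₁/φ₂ = e^{c(d₂−d₁)} ⇒ c = ln(φ₁/φ₂)/(d₂−d₁)
c = ln(0.338/0.21) / (1.6 − 0.7) = ln(1.61) / 0.9 = 0.4759 / 0.9 = 0.5288 km⁻¹

0.529 km⁻¹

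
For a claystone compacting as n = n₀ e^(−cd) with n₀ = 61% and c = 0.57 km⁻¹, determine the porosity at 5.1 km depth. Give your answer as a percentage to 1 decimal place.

3.3%

n = n₀·exp(−c·d) = 0.61 × exp(−0.57 × 5.1) = 0.61 × exp(−2.907)
  = 0.61 × 0.0546 = 0.0333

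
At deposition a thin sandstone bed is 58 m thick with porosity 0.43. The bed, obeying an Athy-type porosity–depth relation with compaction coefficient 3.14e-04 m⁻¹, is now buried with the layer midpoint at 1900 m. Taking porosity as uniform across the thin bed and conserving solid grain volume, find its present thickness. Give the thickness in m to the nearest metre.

Working in km (1 km = 1000 m; β in km⁻¹ = β in m⁻¹ × 1000):
Porosity at 1.9 km: n = 0.43·exp(−0.314×1.9) = 0.2368
Solid-volume conservation: h(1−n) = h₀(1−n₀) ⇒ h = h₀·(1−n₀)/(1−n)
h = 0.058 × (1 − 0.43)/(1 − 0.2368) = 0.058 × 0.7468 = 0.0433 km

43 m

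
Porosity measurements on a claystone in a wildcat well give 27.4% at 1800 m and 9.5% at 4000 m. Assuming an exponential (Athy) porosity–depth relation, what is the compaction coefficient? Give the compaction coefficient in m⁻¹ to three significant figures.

0.000481 m⁻¹

Working in km (1 km = 1000 m; k in km⁻¹ = k in m⁻¹ × 1000):
Athy: φ(z) = φ₀ e^(−kz) ⇒ φ₁/φ₂ = e^{k(z₂−z₁)} ⇒ k = ln(φ₁/φ₂)/(z₂−z₁)
k = ln(0.274/0.095) / (4 − 1.8) = ln(2.884) / 2.2 = 1.0593 / 2.2 = 0.4815 km⁻¹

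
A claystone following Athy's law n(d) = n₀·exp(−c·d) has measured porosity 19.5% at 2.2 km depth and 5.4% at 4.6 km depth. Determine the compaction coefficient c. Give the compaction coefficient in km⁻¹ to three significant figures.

Athy: n(d) = n₀ e^(−cd) ⇒ n₁/n₂ = e^{c(d₂−d₁)} ⇒ c = ln(n₁/n₂)/(d₂−d₁)
c = ln(0.195/0.054) / (4.6 − 2.2) = ln(3.611) / 2.4 = 1.2840 / 2.4 = 0.535 km⁻¹

0.535 km⁻¹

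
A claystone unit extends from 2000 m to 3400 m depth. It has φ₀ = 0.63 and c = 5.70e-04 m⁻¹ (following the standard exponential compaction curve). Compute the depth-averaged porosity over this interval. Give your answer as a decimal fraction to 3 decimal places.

Working in km (1 km = 1000 m; c in km⁻¹ = c in m⁻¹ × 1000):
⟨φ⟩ = (1/(z₂−z₁)) ∫ φ₀ e^(−cz) dz = φ₀·(e^(−c·z₁) − e^(−c·z₂)) / (c·(z₂−z₁))
e^(−0.57×2) = 0.3198; e^(−0.57×3.4) = 0.1440
⟨φ⟩ = 0.63 × (0.3198 − 0.1440) / (0.57 × 1.4) = 0.63 × 0.2203 = 0.1388

0.139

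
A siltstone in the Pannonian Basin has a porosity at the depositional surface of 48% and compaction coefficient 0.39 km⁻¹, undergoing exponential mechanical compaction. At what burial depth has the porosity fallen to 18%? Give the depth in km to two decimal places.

2.51 km

Invert Athy's law: z = ln(φ₀/φ) / k
z = ln(0.48/0.18) / 0.39 = ln(2.667) / 0.39 = 0.9808 / 0.39 = 2.515 km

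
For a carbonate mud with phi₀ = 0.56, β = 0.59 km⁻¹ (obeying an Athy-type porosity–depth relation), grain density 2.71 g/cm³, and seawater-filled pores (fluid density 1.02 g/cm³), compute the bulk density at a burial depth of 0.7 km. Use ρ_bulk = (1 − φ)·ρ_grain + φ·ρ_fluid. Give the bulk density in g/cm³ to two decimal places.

Porosity at depth: phi = 0.56·exp(−0.59×0.7) = 0.56×0.6617 = 0.3705
Bulk density: ρ_b = (1−phi)ρ_g + phi·ρ_f = 0.6295×2.71 + 0.3705×1.02
       = 1.706 + 0.378 = 2.084 g/cm³

2.08 g/cm³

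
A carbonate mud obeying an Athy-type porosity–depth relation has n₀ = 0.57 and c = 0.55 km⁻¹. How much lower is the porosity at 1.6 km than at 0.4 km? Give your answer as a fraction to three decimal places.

0.221

n(0.4) = 0.57·e^(−0.55×0.4) = 0.4574
n(1.6) = 0.57·e^(−0.55×1.6) = 0.2364
Δn = 0.4574 − 0.2364 = 0.2210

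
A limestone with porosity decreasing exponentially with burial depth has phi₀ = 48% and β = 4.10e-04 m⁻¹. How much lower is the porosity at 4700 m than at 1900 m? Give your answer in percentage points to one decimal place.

Working in km (1 km = 1000 m; β in km⁻¹ = β in m⁻¹ × 1000):
phi(1.9) = 0.48·e^(−0.41×1.9) = 0.2203
phi(4.7) = 0.48·e^(−0.41×4.7) = 0.0699
Δphi = 0.2203 − 0.0699 = 0.1504

15.0 percentage points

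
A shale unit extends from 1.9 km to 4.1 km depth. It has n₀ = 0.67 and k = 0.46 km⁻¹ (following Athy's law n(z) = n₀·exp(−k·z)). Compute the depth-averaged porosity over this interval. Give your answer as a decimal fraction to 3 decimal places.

0.176

⟨n⟩ = (1/(z₂−z₁)) ∫ n₀ e^(−kz) dz = n₀·(e^(−k·z₁) − e^(−k·z₂)) / (k·(z₂−z₁))
e^(−0.46×1.9) = 0.4173; e^(−0.46×4.1) = 0.1517
⟨n⟩ = 0.67 × (0.4173 − 0.1517) / (0.46 × 2.2) = 0.67 × 0.2625 = 0.1758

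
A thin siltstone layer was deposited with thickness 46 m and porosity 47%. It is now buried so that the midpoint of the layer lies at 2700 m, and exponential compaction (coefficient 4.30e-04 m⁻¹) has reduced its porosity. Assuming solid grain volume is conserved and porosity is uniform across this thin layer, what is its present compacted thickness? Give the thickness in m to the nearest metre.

29 m

Working in km (1 km = 1000 m; c in km⁻¹ = c in m⁻¹ × 1000):
Porosity at 2.7 km: n = 0.47·exp(−0.43×2.7) = 0.1472
Solid-volume conservation: h(1−n) = h₀(1−n₀) ⇒ h = h₀·(1−n₀)/(1−n)
h = 0.046 × (1 − 0.47)/(1 − 0.1472) = 0.046 × 0.6215 = 0.0286 km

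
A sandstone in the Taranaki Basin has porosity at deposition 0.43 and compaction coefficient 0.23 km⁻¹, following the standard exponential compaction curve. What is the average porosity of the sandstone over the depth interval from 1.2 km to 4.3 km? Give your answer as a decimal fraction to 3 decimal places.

0.233

⟨φ⟩ = (1/(Z₂−Z₁)) ∫ φ₀ e^(−kZ) dZ = φ₀·(e^(−k·Z₁) − e^(−k·Z₂)) / (k·(Z₂−Z₁))
e^(−0.23×1.2) = 0.7588; e^(−0.23×4.3) = 0.3719
⟨φ⟩ = 0.43 × (0.7588 − 0.3719) / (0.23 × 3.1) = 0.43 × 0.5426 = 0.2333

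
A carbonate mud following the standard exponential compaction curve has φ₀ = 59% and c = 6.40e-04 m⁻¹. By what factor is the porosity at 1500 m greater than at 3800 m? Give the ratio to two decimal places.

4.36

Working in km (1 km = 1000 m; c in km⁻¹ = c in m⁻¹ × 1000):
φ(Z₁)/φ(Z₂) = e^(−c·Z₁)/e^(−c·Z₂) = e^{c(Z₂−Z₁)}
= exp(0.64 × 2.3) = exp(1.472) = 4.3579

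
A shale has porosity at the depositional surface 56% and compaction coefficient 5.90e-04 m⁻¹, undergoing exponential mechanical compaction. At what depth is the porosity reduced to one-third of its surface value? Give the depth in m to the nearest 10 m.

1860 m

Working in km (1 km = 1000 m; β in km⁻¹ = β in m⁻¹ × 1000):
n/n₀ = 1/3 ⇒ exp(−β·d) = 1/3 ⇒ d = ln(3) / β
d = 1.0986 / 0.59 = 1.862 km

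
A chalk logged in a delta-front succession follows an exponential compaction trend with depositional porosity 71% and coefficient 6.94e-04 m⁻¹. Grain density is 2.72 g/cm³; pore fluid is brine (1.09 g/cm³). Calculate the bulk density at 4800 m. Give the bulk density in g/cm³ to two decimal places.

2.68 g/cm³

Working in km (1 km = 1000 m; β in km⁻¹ = β in m⁻¹ × 1000):
Porosity at depth: phi = 0.71·exp(−0.694×4.8) = 0.71×0.0358 = 0.0254
Bulk density: ρ_b = (1−phi)ρ_g + phi·ρ_f = 0.9746×2.72 + 0.0254×1.09
       = 2.651 + 0.028 = 2.679 g/cm³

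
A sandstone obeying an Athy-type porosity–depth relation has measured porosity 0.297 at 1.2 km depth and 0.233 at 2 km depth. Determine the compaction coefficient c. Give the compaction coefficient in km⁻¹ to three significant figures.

Athy: phi(z) = phi₀ e^(−cz) ⇒ phi₁/phi₂ = e^{c(z₂−z₁)} ⇒ c = ln(phi₁/phi₂)/(z₂−z₁)
c = ln(0.297/0.233) / (2 − 1.2) = ln(1.275) / 0.8 = 0.2427 / 0.8 = 0.3034 km⁻¹

0.303 km⁻¹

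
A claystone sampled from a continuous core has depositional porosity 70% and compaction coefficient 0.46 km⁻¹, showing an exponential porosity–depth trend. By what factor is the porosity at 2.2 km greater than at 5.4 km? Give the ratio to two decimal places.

φ(d₁)/φ(d₂) = e^(−c·d₁)/e^(−c·d₂) = e^{c(d₂−d₁)}
= exp(0.46 × 3.2) = exp(1.472) = 4.3579

4.36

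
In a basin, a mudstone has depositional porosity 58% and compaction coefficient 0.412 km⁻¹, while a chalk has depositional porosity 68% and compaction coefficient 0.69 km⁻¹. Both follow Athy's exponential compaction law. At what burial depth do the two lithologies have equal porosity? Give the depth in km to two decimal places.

0.57 km

Set φ₀ₐ e^(−cₐd) = φ₀ᵦ e^(−cᵦd) ⇒ ln(φ₀ₐ/φ₀ᵦ) = (cₐ − cᵦ)·d
d = ln(0.58/0.68) / (0.412 − 0.69) = -0.1591 / -0.278 = 0.572 km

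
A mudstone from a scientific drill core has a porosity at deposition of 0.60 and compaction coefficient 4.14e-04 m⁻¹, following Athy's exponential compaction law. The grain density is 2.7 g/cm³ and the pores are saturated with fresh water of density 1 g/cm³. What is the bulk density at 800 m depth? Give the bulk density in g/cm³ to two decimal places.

Working in km (1 km = 1000 m; β in km⁻¹ = β in m⁻¹ × 1000):
Porosity at depth: phi = 0.6·exp(−0.414×0.8) = 0.6×0.7181 = 0.4308
Bulk density: ρ_b = (1−phi)ρ_g + phi·ρ_f = 0.5692×2.7 + 0.4308×1
       = 1.537 + 0.431 = 1.968 g/cm³

1.97 g/cm³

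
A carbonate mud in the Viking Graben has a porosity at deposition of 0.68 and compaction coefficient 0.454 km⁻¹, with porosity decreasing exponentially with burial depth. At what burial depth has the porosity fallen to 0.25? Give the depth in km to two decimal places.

2.20 km

Invert Athy's law: Z = ln(phi₀/phi) / β
Z = ln(0.68/0.25) / 0.454 = ln(2.72) / 0.454 = 1.0006 / 0.454 = 2.204 km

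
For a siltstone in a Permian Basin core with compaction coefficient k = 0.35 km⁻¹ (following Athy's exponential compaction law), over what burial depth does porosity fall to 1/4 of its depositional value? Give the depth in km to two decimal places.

φ/φ₀ = 1/4 ⇒ exp(−k·Z) = 1/4 ⇒ Z = ln(4) / k
Z = 1.3863 / 0.35 = 3.961 km

3.96 km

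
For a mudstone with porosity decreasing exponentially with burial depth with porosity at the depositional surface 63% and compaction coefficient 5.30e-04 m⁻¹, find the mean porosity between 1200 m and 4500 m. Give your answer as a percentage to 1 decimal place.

15.8%

Working in km (1 km = 1000 m; β in km⁻¹ = β in m⁻¹ × 1000):
⟨φ⟩ = (1/(z₂−z₁)) ∫ φ₀ e^(−βz) dz = φ₀·(e^(−β·z₁) − e^(−β·z₂)) / (β·(z₂−z₁))
e^(−0.53×1.2) = 0.5294; e^(−0.53×4.5) = 0.0921
⟨φ⟩ = 0.63 × (0.5294 − 0.0921) / (0.53 × 3.3) = 0.63 × 0.2500 = 0.1575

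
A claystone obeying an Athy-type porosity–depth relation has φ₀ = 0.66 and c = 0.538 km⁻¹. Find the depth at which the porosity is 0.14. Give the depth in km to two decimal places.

2.88 km

Invert Athy's law: z = ln(φ₀/φ) / c
z = ln(0.66/0.14) / 0.538 = ln(4.714) / 0.538 = 1.5506 / 0.538 = 2.882 km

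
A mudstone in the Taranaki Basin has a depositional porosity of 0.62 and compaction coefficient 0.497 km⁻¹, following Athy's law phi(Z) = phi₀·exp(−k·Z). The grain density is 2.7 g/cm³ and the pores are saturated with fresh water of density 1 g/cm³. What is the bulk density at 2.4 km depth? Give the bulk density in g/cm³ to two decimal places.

2.38 g/cm³

Porosity at depth: phi = 0.62·exp(−0.497×2.4) = 0.62×0.3034 = 0.1881
Bulk density: ρ_b = (1−phi)ρ_g + phi·ρ_f = 0.8119×2.7 + 0.1881×1
       = 2.192 + 0.188 = 2.380 g/cm³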